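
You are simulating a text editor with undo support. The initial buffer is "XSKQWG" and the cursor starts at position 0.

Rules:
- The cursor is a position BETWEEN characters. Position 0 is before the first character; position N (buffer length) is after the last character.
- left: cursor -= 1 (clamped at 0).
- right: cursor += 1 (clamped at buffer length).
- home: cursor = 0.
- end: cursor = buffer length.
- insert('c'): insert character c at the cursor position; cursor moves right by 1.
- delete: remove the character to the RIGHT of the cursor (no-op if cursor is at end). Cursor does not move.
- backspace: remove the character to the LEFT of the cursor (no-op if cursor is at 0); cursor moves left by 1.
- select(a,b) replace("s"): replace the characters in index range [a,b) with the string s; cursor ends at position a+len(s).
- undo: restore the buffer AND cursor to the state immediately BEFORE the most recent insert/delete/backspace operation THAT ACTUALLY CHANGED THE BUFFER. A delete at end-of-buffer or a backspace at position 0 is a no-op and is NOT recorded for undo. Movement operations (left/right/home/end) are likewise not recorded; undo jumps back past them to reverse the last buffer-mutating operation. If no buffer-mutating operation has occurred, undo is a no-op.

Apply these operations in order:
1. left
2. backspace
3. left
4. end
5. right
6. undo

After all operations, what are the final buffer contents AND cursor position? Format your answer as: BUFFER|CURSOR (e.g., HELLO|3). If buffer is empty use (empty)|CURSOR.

Answer: XSKQWG|6

Derivation:
After op 1 (left): buf='XSKQWG' cursor=0
After op 2 (backspace): buf='XSKQWG' cursor=0
After op 3 (left): buf='XSKQWG' cursor=0
After op 4 (end): buf='XSKQWG' cursor=6
After op 5 (right): buf='XSKQWG' cursor=6
After op 6 (undo): buf='XSKQWG' cursor=6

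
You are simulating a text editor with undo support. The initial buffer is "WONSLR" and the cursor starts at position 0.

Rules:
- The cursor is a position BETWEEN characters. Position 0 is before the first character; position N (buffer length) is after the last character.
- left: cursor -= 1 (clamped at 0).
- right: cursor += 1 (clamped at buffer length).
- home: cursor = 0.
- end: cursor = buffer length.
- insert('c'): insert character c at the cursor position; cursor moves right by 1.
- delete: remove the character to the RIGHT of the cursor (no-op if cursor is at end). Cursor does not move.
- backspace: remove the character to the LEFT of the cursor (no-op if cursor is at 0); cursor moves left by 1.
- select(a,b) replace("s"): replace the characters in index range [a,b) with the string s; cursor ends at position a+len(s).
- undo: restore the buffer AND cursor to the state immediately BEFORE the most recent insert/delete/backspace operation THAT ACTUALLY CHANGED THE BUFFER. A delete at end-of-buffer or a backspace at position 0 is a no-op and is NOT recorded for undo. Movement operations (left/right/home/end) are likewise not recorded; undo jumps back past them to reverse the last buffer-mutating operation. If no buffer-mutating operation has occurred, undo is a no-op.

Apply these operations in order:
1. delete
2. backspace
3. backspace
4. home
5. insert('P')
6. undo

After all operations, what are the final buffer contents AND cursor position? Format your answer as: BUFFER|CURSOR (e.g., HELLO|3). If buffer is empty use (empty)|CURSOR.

After op 1 (delete): buf='ONSLR' cursor=0
After op 2 (backspace): buf='ONSLR' cursor=0
After op 3 (backspace): buf='ONSLR' cursor=0
After op 4 (home): buf='ONSLR' cursor=0
After op 5 (insert('P')): buf='PONSLR' cursor=1
After op 6 (undo): buf='ONSLR' cursor=0

Answer: ONSLR|0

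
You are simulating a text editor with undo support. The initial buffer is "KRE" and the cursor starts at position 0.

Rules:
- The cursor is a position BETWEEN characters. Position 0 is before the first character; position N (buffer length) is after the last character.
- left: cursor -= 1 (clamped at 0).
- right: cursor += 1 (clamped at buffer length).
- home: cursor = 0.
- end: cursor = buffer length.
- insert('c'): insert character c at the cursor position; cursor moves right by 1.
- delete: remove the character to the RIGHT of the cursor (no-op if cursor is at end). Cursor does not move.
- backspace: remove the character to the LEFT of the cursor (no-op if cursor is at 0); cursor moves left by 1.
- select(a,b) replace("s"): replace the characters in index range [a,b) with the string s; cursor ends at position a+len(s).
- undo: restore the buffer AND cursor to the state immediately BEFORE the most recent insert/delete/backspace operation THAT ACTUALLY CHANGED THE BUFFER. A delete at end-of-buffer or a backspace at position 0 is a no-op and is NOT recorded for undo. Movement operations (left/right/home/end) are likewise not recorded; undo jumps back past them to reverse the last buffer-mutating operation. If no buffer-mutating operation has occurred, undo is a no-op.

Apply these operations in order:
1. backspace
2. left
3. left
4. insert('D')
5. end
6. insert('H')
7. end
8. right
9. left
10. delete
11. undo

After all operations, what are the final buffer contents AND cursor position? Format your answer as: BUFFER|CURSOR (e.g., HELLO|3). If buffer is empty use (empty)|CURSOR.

After op 1 (backspace): buf='KRE' cursor=0
After op 2 (left): buf='KRE' cursor=0
After op 3 (left): buf='KRE' cursor=0
After op 4 (insert('D')): buf='DKRE' cursor=1
After op 5 (end): buf='DKRE' cursor=4
After op 6 (insert('H')): buf='DKREH' cursor=5
After op 7 (end): buf='DKREH' cursor=5
After op 8 (right): buf='DKREH' cursor=5
After op 9 (left): buf='DKREH' cursor=4
After op 10 (delete): buf='DKRE' cursor=4
After op 11 (undo): buf='DKREH' cursor=4

Answer: DKREH|4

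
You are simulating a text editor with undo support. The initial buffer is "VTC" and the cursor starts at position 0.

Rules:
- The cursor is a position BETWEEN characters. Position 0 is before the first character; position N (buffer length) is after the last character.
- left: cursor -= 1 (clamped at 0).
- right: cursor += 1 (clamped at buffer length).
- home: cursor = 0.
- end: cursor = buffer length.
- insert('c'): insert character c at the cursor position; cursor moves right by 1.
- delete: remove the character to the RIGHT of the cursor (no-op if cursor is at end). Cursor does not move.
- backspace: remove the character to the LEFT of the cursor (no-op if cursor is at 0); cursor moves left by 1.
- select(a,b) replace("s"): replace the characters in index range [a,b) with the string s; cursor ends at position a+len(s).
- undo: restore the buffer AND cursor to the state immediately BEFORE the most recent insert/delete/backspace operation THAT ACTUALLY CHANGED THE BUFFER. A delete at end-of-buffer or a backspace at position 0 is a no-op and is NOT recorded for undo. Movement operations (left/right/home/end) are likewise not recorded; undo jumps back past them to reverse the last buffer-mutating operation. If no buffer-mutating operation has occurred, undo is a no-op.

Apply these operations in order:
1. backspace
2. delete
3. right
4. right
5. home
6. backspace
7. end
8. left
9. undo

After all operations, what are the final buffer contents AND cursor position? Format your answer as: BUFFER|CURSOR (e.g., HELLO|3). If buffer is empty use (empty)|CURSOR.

After op 1 (backspace): buf='VTC' cursor=0
After op 2 (delete): buf='TC' cursor=0
After op 3 (right): buf='TC' cursor=1
After op 4 (right): buf='TC' cursor=2
After op 5 (home): buf='TC' cursor=0
After op 6 (backspace): buf='TC' cursor=0
After op 7 (end): buf='TC' cursor=2
After op 8 (left): buf='TC' cursor=1
After op 9 (undo): buf='VTC' cursor=0

Answer: VTC|0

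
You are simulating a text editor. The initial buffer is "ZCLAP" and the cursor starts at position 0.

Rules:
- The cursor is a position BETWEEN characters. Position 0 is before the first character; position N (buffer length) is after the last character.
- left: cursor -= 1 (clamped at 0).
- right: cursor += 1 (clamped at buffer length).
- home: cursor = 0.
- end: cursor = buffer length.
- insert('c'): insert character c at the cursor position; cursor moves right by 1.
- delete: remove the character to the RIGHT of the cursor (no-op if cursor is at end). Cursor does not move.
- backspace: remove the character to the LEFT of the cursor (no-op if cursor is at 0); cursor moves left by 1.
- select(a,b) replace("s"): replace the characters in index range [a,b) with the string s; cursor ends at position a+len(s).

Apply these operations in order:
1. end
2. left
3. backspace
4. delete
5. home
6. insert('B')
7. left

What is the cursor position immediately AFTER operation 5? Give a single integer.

After op 1 (end): buf='ZCLAP' cursor=5
After op 2 (left): buf='ZCLAP' cursor=4
After op 3 (backspace): buf='ZCLP' cursor=3
After op 4 (delete): buf='ZCL' cursor=3
After op 5 (home): buf='ZCL' cursor=0

Answer: 0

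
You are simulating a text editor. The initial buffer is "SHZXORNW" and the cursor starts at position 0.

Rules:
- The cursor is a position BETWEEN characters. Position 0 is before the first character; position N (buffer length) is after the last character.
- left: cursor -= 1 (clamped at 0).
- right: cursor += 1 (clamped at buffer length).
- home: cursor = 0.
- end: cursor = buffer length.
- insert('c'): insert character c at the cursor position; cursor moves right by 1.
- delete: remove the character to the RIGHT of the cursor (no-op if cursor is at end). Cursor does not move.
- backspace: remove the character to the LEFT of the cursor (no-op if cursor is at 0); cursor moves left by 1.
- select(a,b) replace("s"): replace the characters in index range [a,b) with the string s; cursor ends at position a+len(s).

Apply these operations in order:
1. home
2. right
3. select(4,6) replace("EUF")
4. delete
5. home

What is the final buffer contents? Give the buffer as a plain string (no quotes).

After op 1 (home): buf='SHZXORNW' cursor=0
After op 2 (right): buf='SHZXORNW' cursor=1
After op 3 (select(4,6) replace("EUF")): buf='SHZXEUFNW' cursor=7
After op 4 (delete): buf='SHZXEUFW' cursor=7
After op 5 (home): buf='SHZXEUFW' cursor=0

Answer: SHZXEUFW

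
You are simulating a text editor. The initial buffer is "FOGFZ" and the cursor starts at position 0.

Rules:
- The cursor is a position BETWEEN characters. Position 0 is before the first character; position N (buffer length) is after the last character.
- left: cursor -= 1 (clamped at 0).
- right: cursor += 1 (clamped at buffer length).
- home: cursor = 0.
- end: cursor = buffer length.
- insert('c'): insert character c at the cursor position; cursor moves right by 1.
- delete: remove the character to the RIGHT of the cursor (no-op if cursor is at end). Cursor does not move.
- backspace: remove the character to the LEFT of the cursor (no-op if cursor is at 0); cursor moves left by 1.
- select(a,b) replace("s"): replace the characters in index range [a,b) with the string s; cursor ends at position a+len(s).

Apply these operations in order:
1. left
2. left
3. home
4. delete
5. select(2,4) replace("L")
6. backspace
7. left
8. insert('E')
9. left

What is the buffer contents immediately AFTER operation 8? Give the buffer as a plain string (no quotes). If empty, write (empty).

Answer: OEG

Derivation:
After op 1 (left): buf='FOGFZ' cursor=0
After op 2 (left): buf='FOGFZ' cursor=0
After op 3 (home): buf='FOGFZ' cursor=0
After op 4 (delete): buf='OGFZ' cursor=0
After op 5 (select(2,4) replace("L")): buf='OGL' cursor=3
After op 6 (backspace): buf='OG' cursor=2
After op 7 (left): buf='OG' cursor=1
After op 8 (insert('E')): buf='OEG' cursor=2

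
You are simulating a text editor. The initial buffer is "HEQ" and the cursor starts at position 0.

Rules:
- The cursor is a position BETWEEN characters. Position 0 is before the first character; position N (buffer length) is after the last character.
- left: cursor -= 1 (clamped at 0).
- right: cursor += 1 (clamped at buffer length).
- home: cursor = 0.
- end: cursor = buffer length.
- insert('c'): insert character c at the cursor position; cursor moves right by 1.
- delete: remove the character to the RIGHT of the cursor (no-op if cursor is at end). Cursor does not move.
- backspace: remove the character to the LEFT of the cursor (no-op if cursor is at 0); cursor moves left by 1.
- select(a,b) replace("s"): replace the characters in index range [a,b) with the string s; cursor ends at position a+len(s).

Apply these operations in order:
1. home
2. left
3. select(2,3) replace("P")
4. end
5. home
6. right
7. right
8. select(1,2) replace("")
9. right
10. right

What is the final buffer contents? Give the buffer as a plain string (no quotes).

After op 1 (home): buf='HEQ' cursor=0
After op 2 (left): buf='HEQ' cursor=0
After op 3 (select(2,3) replace("P")): buf='HEP' cursor=3
After op 4 (end): buf='HEP' cursor=3
After op 5 (home): buf='HEP' cursor=0
After op 6 (right): buf='HEP' cursor=1
After op 7 (right): buf='HEP' cursor=2
After op 8 (select(1,2) replace("")): buf='HP' cursor=1
After op 9 (right): buf='HP' cursor=2
After op 10 (right): buf='HP' cursor=2

Answer: HP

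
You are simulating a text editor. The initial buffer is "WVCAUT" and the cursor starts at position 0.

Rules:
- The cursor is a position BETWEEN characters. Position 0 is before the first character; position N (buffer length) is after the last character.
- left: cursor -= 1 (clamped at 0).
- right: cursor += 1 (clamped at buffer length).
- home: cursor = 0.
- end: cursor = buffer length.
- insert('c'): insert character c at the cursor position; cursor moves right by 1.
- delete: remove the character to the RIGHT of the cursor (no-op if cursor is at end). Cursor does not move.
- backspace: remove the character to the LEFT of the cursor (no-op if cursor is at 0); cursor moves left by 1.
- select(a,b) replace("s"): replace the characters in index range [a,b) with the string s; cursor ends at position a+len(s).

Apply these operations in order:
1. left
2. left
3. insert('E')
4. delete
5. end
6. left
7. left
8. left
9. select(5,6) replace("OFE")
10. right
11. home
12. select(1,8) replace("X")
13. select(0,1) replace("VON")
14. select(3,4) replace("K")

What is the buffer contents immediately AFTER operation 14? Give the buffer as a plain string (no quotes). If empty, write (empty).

Answer: VONK

Derivation:
After op 1 (left): buf='WVCAUT' cursor=0
After op 2 (left): buf='WVCAUT' cursor=0
After op 3 (insert('E')): buf='EWVCAUT' cursor=1
After op 4 (delete): buf='EVCAUT' cursor=1
After op 5 (end): buf='EVCAUT' cursor=6
After op 6 (left): buf='EVCAUT' cursor=5
After op 7 (left): buf='EVCAUT' cursor=4
After op 8 (left): buf='EVCAUT' cursor=3
After op 9 (select(5,6) replace("OFE")): buf='EVCAUOFE' cursor=8
After op 10 (right): buf='EVCAUOFE' cursor=8
After op 11 (home): buf='EVCAUOFE' cursor=0
After op 12 (select(1,8) replace("X")): buf='EX' cursor=2
After op 13 (select(0,1) replace("VON")): buf='VONX' cursor=3
After op 14 (select(3,4) replace("K")): buf='VONK' cursor=4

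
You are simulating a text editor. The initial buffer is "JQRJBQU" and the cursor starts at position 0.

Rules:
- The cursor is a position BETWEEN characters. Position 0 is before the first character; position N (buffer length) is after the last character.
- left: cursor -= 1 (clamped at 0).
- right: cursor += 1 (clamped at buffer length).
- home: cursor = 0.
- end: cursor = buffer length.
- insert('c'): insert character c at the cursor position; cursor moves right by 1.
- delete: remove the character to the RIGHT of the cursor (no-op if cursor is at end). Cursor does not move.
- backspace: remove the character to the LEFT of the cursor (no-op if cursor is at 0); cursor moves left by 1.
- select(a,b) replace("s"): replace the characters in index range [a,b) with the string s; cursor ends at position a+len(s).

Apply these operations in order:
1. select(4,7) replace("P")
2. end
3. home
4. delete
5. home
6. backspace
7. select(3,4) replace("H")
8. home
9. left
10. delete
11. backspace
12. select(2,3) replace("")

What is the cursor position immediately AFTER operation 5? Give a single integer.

Answer: 0

Derivation:
After op 1 (select(4,7) replace("P")): buf='JQRJP' cursor=5
After op 2 (end): buf='JQRJP' cursor=5
After op 3 (home): buf='JQRJP' cursor=0
After op 4 (delete): buf='QRJP' cursor=0
After op 5 (home): buf='QRJP' cursor=0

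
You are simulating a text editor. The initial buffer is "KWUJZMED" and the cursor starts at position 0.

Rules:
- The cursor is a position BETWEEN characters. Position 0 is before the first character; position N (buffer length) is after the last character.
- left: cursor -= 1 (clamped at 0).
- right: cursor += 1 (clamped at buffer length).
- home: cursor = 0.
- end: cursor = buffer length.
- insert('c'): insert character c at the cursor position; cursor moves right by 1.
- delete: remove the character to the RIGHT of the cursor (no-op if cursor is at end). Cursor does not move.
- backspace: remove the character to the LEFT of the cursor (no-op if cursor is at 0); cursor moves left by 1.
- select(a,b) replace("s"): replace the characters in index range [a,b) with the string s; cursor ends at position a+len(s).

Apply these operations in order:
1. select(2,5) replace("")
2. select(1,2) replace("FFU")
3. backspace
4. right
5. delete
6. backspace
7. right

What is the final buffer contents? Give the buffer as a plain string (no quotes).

Answer: KFFD

Derivation:
After op 1 (select(2,5) replace("")): buf='KWMED' cursor=2
After op 2 (select(1,2) replace("FFU")): buf='KFFUMED' cursor=4
After op 3 (backspace): buf='KFFMED' cursor=3
After op 4 (right): buf='KFFMED' cursor=4
After op 5 (delete): buf='KFFMD' cursor=4
After op 6 (backspace): buf='KFFD' cursor=3
After op 7 (right): buf='KFFD' cursor=4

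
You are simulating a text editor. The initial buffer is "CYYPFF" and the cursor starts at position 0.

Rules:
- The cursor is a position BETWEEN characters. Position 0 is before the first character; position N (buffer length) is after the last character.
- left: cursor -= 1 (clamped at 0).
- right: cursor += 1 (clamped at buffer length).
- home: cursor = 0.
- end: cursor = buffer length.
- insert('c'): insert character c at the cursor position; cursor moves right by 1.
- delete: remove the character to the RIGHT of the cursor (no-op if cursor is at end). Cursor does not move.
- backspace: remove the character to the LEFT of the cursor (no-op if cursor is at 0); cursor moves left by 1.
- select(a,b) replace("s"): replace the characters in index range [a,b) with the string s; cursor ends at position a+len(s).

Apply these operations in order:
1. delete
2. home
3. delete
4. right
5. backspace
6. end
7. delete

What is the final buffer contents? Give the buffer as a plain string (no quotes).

Answer: PFF

Derivation:
After op 1 (delete): buf='YYPFF' cursor=0
After op 2 (home): buf='YYPFF' cursor=0
After op 3 (delete): buf='YPFF' cursor=0
After op 4 (right): buf='YPFF' cursor=1
After op 5 (backspace): buf='PFF' cursor=0
After op 6 (end): buf='PFF' cursor=3
After op 7 (delete): buf='PFF' cursor=3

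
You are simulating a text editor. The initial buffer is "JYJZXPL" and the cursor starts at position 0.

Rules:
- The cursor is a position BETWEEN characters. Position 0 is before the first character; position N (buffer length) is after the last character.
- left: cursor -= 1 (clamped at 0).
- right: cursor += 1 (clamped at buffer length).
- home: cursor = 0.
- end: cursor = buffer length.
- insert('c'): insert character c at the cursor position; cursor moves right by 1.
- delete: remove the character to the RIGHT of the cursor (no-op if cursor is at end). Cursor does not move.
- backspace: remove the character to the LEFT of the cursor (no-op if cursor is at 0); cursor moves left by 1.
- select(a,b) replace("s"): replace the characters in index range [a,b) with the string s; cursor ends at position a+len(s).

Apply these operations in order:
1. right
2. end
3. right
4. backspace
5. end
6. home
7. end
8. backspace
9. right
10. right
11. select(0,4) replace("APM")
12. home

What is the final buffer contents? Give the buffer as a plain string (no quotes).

Answer: APMX

Derivation:
After op 1 (right): buf='JYJZXPL' cursor=1
After op 2 (end): buf='JYJZXPL' cursor=7
After op 3 (right): buf='JYJZXPL' cursor=7
After op 4 (backspace): buf='JYJZXP' cursor=6
After op 5 (end): buf='JYJZXP' cursor=6
After op 6 (home): buf='JYJZXP' cursor=0
After op 7 (end): buf='JYJZXP' cursor=6
After op 8 (backspace): buf='JYJZX' cursor=5
After op 9 (right): buf='JYJZX' cursor=5
After op 10 (right): buf='JYJZX' cursor=5
After op 11 (select(0,4) replace("APM")): buf='APMX' cursor=3
After op 12 (home): buf='APMX' cursor=0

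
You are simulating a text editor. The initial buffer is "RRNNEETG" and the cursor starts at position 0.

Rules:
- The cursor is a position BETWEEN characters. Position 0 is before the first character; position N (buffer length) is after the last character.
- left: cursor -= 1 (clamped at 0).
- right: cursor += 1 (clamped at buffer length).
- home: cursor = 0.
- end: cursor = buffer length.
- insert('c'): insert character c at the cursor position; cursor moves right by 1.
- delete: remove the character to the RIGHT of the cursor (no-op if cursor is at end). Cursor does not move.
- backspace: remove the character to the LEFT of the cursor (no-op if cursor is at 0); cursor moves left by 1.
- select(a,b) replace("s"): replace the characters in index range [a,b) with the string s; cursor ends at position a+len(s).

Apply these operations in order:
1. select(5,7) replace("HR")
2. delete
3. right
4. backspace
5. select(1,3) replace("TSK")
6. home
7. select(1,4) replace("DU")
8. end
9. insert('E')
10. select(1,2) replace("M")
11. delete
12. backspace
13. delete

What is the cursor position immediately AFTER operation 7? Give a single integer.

Answer: 3

Derivation:
After op 1 (select(5,7) replace("HR")): buf='RRNNEHRG' cursor=7
After op 2 (delete): buf='RRNNEHR' cursor=7
After op 3 (right): buf='RRNNEHR' cursor=7
After op 4 (backspace): buf='RRNNEH' cursor=6
After op 5 (select(1,3) replace("TSK")): buf='RTSKNEH' cursor=4
After op 6 (home): buf='RTSKNEH' cursor=0
After op 7 (select(1,4) replace("DU")): buf='RDUNEH' cursor=3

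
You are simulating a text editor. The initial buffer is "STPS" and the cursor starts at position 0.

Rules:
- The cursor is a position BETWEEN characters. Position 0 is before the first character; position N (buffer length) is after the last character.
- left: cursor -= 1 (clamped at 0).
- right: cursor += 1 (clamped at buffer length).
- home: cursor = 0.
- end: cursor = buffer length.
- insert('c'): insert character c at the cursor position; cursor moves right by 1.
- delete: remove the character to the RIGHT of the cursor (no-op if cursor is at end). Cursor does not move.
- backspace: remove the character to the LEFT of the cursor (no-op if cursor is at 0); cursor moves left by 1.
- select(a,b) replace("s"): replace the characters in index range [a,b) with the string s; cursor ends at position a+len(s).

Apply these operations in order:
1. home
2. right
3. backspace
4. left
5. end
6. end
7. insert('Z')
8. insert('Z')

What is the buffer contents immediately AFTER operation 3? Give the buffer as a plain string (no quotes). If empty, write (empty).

After op 1 (home): buf='STPS' cursor=0
After op 2 (right): buf='STPS' cursor=1
After op 3 (backspace): buf='TPS' cursor=0

Answer: TPS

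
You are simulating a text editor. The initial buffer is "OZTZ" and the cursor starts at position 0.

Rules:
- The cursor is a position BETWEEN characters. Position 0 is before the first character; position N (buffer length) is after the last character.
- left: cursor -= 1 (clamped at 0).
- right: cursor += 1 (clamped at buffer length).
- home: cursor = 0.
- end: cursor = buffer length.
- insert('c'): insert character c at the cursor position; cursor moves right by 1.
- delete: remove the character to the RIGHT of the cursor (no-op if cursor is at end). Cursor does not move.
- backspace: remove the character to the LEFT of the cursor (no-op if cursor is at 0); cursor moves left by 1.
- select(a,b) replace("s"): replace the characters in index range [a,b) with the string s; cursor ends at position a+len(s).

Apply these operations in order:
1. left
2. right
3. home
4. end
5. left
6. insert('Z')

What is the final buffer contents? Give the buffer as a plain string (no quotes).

Answer: OZTZZ

Derivation:
After op 1 (left): buf='OZTZ' cursor=0
After op 2 (right): buf='OZTZ' cursor=1
After op 3 (home): buf='OZTZ' cursor=0
After op 4 (end): buf='OZTZ' cursor=4
After op 5 (left): buf='OZTZ' cursor=3
After op 6 (insert('Z')): buf='OZTZZ' cursor=4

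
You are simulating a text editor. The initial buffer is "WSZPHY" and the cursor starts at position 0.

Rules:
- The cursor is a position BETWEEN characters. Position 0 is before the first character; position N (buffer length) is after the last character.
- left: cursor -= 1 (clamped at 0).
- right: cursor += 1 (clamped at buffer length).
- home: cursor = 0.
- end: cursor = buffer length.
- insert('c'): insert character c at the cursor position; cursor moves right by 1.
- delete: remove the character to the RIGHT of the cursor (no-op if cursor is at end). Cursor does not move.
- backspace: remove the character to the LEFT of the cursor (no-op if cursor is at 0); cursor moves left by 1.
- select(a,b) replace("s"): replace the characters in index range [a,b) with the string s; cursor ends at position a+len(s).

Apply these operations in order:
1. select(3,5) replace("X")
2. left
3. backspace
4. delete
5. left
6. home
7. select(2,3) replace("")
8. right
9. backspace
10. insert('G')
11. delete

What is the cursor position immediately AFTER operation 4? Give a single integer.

Answer: 2

Derivation:
After op 1 (select(3,5) replace("X")): buf='WSZXY' cursor=4
After op 2 (left): buf='WSZXY' cursor=3
After op 3 (backspace): buf='WSXY' cursor=2
After op 4 (delete): buf='WSY' cursor=2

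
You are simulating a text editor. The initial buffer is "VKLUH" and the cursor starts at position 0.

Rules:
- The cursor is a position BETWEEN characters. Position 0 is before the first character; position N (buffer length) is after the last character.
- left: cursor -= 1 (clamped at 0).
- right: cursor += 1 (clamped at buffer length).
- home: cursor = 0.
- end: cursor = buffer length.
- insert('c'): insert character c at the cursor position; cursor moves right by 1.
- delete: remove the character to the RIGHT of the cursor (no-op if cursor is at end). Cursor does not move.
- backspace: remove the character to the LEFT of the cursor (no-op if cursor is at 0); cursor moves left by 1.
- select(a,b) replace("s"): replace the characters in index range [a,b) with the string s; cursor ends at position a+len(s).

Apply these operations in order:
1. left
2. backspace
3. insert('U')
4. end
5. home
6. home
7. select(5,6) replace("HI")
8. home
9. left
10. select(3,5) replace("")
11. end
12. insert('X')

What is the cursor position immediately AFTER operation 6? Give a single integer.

Answer: 0

Derivation:
After op 1 (left): buf='VKLUH' cursor=0
After op 2 (backspace): buf='VKLUH' cursor=0
After op 3 (insert('U')): buf='UVKLUH' cursor=1
After op 4 (end): buf='UVKLUH' cursor=6
After op 5 (home): buf='UVKLUH' cursor=0
After op 6 (home): buf='UVKLUH' cursor=0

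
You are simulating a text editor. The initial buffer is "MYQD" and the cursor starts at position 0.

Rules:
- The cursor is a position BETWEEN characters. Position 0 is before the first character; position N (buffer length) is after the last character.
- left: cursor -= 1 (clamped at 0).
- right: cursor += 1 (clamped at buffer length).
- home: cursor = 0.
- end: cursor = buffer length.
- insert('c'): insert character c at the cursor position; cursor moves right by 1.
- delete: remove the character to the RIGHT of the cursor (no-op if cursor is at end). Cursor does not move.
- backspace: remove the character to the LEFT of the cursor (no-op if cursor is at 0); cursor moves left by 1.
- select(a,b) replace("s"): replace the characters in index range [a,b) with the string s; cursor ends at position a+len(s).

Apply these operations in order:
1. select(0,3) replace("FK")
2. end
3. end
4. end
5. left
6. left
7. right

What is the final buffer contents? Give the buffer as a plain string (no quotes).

Answer: FKD

Derivation:
After op 1 (select(0,3) replace("FK")): buf='FKD' cursor=2
After op 2 (end): buf='FKD' cursor=3
After op 3 (end): buf='FKD' cursor=3
After op 4 (end): buf='FKD' cursor=3
After op 5 (left): buf='FKD' cursor=2
After op 6 (left): buf='FKD' cursor=1
After op 7 (right): buf='FKD' cursor=2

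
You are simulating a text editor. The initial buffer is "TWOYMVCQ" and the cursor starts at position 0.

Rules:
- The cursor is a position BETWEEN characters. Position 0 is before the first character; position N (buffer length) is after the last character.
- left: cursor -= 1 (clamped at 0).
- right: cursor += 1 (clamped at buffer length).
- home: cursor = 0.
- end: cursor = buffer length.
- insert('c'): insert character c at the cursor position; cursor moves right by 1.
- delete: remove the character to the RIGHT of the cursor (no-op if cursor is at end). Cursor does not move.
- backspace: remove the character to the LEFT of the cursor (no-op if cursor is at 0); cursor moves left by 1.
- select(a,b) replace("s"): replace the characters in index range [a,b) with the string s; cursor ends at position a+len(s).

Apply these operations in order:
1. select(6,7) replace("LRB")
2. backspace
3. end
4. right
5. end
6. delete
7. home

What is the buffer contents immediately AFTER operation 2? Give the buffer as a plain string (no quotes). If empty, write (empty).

After op 1 (select(6,7) replace("LRB")): buf='TWOYMVLRBQ' cursor=9
After op 2 (backspace): buf='TWOYMVLRQ' cursor=8

Answer: TWOYMVLRQ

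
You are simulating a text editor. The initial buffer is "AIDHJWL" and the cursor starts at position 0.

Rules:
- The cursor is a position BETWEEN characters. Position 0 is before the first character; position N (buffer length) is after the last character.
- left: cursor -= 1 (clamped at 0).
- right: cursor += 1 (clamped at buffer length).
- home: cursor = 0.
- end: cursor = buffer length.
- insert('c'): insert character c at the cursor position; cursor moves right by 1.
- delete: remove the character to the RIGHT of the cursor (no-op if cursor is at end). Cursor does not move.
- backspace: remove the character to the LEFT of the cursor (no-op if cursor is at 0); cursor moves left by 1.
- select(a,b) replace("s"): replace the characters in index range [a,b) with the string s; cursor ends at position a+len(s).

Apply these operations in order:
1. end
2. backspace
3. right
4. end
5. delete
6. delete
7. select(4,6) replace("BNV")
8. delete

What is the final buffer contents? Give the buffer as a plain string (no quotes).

Answer: AIDHBNV

Derivation:
After op 1 (end): buf='AIDHJWL' cursor=7
After op 2 (backspace): buf='AIDHJW' cursor=6
After op 3 (right): buf='AIDHJW' cursor=6
After op 4 (end): buf='AIDHJW' cursor=6
After op 5 (delete): buf='AIDHJW' cursor=6
After op 6 (delete): buf='AIDHJW' cursor=6
After op 7 (select(4,6) replace("BNV")): buf='AIDHBNV' cursor=7
After op 8 (delete): buf='AIDHBNV' cursor=7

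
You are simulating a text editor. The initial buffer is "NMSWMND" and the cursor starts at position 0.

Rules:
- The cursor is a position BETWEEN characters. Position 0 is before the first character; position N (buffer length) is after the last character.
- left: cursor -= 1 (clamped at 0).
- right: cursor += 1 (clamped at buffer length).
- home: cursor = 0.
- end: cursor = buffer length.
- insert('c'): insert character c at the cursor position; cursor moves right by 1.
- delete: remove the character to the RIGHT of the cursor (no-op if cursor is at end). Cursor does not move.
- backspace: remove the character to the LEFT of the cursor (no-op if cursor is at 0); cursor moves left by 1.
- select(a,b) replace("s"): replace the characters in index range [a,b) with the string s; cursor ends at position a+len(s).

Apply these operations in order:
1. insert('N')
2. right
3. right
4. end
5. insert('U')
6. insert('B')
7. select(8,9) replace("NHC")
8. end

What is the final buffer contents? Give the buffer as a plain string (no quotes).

Answer: NNMSWMNDNHCB

Derivation:
After op 1 (insert('N')): buf='NNMSWMND' cursor=1
After op 2 (right): buf='NNMSWMND' cursor=2
After op 3 (right): buf='NNMSWMND' cursor=3
After op 4 (end): buf='NNMSWMND' cursor=8
After op 5 (insert('U')): buf='NNMSWMNDU' cursor=9
After op 6 (insert('B')): buf='NNMSWMNDUB' cursor=10
After op 7 (select(8,9) replace("NHC")): buf='NNMSWMNDNHCB' cursor=11
After op 8 (end): buf='NNMSWMNDNHCB' cursor=12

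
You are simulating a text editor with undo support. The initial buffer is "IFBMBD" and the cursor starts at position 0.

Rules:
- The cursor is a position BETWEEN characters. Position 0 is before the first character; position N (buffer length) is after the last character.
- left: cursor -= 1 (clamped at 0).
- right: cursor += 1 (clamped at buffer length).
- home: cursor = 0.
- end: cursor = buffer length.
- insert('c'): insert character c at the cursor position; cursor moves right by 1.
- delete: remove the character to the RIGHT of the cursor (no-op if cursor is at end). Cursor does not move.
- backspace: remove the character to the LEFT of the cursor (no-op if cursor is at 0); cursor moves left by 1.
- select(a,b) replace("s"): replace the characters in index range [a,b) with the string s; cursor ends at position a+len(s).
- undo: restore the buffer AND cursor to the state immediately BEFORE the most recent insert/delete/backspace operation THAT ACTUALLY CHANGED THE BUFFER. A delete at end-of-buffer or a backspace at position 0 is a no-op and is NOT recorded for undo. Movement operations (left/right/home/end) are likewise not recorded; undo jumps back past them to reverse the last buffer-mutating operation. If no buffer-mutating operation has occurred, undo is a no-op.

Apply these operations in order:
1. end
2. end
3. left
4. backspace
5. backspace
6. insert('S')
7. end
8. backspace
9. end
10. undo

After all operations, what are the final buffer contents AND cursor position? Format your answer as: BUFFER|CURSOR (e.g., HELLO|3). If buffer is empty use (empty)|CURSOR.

After op 1 (end): buf='IFBMBD' cursor=6
After op 2 (end): buf='IFBMBD' cursor=6
After op 3 (left): buf='IFBMBD' cursor=5
After op 4 (backspace): buf='IFBMD' cursor=4
After op 5 (backspace): buf='IFBD' cursor=3
After op 6 (insert('S')): buf='IFBSD' cursor=4
After op 7 (end): buf='IFBSD' cursor=5
After op 8 (backspace): buf='IFBS' cursor=4
After op 9 (end): buf='IFBS' cursor=4
After op 10 (undo): buf='IFBSD' cursor=5

Answer: IFBSD|5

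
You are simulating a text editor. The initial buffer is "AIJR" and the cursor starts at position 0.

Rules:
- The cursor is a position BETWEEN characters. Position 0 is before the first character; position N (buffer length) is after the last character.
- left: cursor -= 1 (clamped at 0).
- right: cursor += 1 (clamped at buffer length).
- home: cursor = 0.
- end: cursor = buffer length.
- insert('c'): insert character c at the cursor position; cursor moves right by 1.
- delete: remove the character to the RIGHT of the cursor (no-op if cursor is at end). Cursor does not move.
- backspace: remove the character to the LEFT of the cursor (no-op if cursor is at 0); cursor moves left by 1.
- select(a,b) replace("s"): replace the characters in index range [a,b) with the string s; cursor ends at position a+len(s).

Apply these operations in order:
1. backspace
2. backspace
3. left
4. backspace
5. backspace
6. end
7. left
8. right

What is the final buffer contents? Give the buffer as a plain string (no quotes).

Answer: AIJR

Derivation:
After op 1 (backspace): buf='AIJR' cursor=0
After op 2 (backspace): buf='AIJR' cursor=0
After op 3 (left): buf='AIJR' cursor=0
After op 4 (backspace): buf='AIJR' cursor=0
After op 5 (backspace): buf='AIJR' cursor=0
After op 6 (end): buf='AIJR' cursor=4
After op 7 (left): buf='AIJR' cursor=3
After op 8 (right): buf='AIJR' cursor=4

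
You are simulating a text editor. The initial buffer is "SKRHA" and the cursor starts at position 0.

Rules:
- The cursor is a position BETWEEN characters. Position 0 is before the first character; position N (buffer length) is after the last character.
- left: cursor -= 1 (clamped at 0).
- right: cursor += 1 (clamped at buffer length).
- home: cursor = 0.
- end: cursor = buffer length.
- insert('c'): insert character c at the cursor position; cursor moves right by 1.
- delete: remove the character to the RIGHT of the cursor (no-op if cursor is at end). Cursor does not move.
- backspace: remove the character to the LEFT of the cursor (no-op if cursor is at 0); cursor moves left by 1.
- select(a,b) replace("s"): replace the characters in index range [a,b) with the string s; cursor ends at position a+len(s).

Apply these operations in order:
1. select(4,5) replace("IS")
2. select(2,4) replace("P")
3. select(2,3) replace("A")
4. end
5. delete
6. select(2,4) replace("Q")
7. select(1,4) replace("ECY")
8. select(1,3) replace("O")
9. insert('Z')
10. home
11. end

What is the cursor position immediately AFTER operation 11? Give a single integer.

Answer: 4

Derivation:
After op 1 (select(4,5) replace("IS")): buf='SKRHIS' cursor=6
After op 2 (select(2,4) replace("P")): buf='SKPIS' cursor=3
After op 3 (select(2,3) replace("A")): buf='SKAIS' cursor=3
After op 4 (end): buf='SKAIS' cursor=5
After op 5 (delete): buf='SKAIS' cursor=5
After op 6 (select(2,4) replace("Q")): buf='SKQS' cursor=3
After op 7 (select(1,4) replace("ECY")): buf='SECY' cursor=4
After op 8 (select(1,3) replace("O")): buf='SOY' cursor=2
After op 9 (insert('Z')): buf='SOZY' cursor=3
After op 10 (home): buf='SOZY' cursor=0
After op 11 (end): buf='SOZY' cursor=4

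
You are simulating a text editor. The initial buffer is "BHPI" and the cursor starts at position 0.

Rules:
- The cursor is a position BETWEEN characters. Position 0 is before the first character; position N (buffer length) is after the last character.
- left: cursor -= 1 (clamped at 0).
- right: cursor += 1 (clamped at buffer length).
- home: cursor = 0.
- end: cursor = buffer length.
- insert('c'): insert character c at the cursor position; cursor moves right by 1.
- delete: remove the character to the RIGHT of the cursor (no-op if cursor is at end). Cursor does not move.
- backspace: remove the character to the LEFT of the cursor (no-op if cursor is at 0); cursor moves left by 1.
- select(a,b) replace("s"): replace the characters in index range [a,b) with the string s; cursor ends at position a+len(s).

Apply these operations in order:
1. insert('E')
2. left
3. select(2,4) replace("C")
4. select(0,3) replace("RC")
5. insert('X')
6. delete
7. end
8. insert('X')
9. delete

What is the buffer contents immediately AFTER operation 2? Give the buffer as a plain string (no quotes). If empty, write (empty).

Answer: EBHPI

Derivation:
After op 1 (insert('E')): buf='EBHPI' cursor=1
After op 2 (left): buf='EBHPI' cursor=0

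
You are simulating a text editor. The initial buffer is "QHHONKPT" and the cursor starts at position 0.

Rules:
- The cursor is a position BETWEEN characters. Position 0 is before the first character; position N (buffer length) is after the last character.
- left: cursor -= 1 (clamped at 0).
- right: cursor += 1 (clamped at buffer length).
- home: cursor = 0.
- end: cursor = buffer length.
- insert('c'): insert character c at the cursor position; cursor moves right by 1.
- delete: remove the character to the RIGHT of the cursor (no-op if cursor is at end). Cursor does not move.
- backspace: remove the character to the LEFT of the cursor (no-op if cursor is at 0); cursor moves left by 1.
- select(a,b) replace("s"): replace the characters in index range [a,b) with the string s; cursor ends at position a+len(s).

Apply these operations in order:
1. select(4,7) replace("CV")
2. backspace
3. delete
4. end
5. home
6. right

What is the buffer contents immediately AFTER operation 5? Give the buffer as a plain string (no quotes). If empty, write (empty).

After op 1 (select(4,7) replace("CV")): buf='QHHOCVT' cursor=6
After op 2 (backspace): buf='QHHOCT' cursor=5
After op 3 (delete): buf='QHHOC' cursor=5
After op 4 (end): buf='QHHOC' cursor=5
After op 5 (home): buf='QHHOC' cursor=0

Answer: QHHOC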